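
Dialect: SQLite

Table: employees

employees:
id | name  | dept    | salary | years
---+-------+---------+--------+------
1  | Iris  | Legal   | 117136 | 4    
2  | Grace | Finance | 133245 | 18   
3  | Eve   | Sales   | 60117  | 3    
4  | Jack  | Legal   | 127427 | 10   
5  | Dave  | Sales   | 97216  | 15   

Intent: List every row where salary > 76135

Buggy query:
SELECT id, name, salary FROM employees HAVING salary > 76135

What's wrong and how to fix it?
Bug: This is a non-aggregate query (no GROUP BY, no aggregates), so in SQLite the HAVING clause is invalid here; a row-level condition belongs in WHERE

Fix: Replace HAVING with WHERE since the condition applies to individual rows

Corrected query:
SELECT id, name, salary FROM employees WHERE salary > 76135

Result:
id | name  | salary
---+-------+-------
1  | Iris  | 117136
2  | Grace | 133245
4  | Jack  | 127427
5  | Dave  | 97216 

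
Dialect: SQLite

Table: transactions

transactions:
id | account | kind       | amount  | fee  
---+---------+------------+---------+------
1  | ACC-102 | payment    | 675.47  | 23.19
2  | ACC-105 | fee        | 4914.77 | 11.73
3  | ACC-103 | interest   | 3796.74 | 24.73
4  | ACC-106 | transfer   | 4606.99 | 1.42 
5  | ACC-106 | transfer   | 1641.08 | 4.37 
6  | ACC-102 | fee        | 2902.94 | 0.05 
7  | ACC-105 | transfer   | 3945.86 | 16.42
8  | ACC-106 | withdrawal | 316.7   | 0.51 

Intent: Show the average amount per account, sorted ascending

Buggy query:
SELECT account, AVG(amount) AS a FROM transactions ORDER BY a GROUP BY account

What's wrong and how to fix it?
Bug: ORDER BY appears before GROUP BY; SQL clause order requires GROUP BY first

Fix: Reorder: SELECT … FROM … GROUP BY … ORDER BY …

Corrected query:
SELECT account, AVG(amount) AS a FROM transactions GROUP BY account ORDER BY a

Result:
account | a          
--------+------------
ACC-102 | 1789.205   
ACC-106 | 2188.256667
ACC-103 | 3796.74    
ACC-105 | 4430.315   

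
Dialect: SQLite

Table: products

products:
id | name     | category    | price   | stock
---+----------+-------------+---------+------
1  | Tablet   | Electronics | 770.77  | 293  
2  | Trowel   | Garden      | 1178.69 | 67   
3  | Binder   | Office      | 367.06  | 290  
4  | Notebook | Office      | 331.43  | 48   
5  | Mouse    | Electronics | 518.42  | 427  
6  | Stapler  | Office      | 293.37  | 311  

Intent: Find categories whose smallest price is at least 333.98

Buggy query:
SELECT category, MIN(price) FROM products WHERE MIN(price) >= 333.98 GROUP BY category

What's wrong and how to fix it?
Bug: MIN() in WHERE is a misuse of aggregate

Fix: Replace WHERE with HAVING after the GROUP BY

Corrected query:
SELECT category, MIN(price) FROM products GROUP BY category HAVING MIN(price) >= 333.98

Result:
category    | MIN(price)
------------+-----------
Electronics | 518.42    
Garden      | 1178.69   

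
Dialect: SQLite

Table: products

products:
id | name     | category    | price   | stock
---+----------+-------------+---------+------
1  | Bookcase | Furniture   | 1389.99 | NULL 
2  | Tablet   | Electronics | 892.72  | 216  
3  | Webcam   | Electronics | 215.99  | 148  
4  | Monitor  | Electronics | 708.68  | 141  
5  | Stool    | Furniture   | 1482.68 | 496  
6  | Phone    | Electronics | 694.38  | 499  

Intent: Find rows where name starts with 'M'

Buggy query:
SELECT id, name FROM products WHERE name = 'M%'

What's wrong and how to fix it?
Bug: '=' compares the literal string including the % character; pattern matching needs LIKE

Fix: Replace '=' with LIKE so 'M%' is treated as a pattern

Corrected query:
SELECT id, name FROM products WHERE name LIKE 'M%'

Result:
id | name   
---+--------
4  | Monitor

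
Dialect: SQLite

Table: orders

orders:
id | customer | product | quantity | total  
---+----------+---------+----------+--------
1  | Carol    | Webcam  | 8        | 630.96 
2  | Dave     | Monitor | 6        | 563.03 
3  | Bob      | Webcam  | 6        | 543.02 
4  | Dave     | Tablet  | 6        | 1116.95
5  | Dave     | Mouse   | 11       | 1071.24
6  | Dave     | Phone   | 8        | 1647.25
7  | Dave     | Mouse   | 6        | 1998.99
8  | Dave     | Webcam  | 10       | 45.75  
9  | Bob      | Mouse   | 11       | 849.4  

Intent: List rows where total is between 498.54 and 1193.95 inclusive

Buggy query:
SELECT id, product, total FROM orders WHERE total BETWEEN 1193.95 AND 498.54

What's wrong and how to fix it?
Bug: The bounds are reversed; BETWEEN a AND b requires a <= b to match anything

Fix: Swap the bounds so the smaller value comes first

Corrected query:
SELECT id, product, total FROM orders WHERE total BETWEEN 498.54 AND 1193.95

Result:
id | product | total  
---+---------+--------
1  | Webcam  | 630.96 
2  | Monitor | 563.03 
3  | Webcam  | 543.02 
4  | Tablet  | 1116.95
5  | Mouse   | 1071.24
9  | Mouse   | 849.4  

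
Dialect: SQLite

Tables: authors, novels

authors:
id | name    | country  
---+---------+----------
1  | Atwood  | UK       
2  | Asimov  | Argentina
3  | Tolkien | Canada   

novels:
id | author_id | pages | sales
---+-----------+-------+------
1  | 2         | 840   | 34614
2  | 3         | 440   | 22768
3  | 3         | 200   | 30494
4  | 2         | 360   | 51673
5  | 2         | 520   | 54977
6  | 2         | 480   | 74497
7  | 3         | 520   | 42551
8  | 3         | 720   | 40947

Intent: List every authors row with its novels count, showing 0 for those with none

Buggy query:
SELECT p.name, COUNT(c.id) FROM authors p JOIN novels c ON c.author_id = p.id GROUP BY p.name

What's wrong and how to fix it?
Bug: An inner join excludes parents with zero children

Fix: Use LEFT JOIN so parents without children still appear (COUNT(c.id) gives 0)

Corrected query:
SELECT p.name, COUNT(c.id) FROM authors p LEFT JOIN novels c ON c.author_id = p.id GROUP BY p.name

Result:
name    | COUNT(c.id)
--------+------------
Asimov  | 4          
Atwood  | 0          
Tolkien | 4          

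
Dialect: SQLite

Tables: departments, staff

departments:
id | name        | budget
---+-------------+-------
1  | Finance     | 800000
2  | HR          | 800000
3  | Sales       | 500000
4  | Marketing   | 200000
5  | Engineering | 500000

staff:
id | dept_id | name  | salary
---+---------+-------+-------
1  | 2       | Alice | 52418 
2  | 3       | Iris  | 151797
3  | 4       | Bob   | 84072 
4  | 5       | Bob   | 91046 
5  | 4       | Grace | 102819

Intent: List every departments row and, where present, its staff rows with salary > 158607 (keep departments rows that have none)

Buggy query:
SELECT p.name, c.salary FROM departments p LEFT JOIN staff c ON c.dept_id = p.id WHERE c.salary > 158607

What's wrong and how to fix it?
Bug: A WHERE condition on the right-hand table after LEFT JOIN drops unmatched parents

Fix: Put 'c.salary > 158607' in the JOIN's ON clause instead of WHERE

Corrected query:
SELECT p.name, c.salary FROM departments p LEFT JOIN staff c ON c.dept_id = p.id AND c.salary > 158607

Result:
name        | salary
------------+-------
Finance     | NULL  
HR          | NULL  
Sales       | NULL  
Marketing   | NULL  
Engineering | NULL  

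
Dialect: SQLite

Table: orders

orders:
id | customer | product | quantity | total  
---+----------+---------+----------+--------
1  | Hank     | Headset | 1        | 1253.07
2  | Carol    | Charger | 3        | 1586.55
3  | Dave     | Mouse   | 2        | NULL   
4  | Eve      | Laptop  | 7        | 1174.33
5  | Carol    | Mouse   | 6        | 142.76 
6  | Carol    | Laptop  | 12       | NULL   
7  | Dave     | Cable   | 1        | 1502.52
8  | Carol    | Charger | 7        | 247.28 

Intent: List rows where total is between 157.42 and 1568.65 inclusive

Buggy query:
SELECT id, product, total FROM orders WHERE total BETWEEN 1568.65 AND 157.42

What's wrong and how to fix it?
Bug: BETWEEN expects the lower bound first; with 1568.65 AND 157.42 the range is empty

Fix: Swap the bounds so the smaller value comes first

Corrected query:
SELECT id, product, total FROM orders WHERE total BETWEEN 157.42 AND 1568.65

Result:
id | product | total  
---+---------+--------
1  | Headset | 1253.07
4  | Laptop  | 1174.33
7  | Cable   | 1502.52
8  | Charger | 247.28 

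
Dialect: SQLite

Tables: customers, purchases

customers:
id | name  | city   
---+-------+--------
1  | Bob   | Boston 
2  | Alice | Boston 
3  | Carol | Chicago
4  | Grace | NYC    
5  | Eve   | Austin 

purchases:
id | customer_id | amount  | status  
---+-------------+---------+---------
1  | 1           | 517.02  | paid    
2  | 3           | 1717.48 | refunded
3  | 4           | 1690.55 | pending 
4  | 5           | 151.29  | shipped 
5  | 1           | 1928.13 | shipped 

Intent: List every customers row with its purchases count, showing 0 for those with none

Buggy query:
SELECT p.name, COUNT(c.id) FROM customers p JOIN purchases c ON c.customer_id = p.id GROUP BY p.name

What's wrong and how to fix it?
Bug: An inner join excludes parents with zero children

Fix: Switch to LEFT JOIN to retain unmatched parent rows

Corrected query:
SELECT p.name, COUNT(c.id) FROM customers p LEFT JOIN purchases c ON c.customer_id = p.id GROUP BY p.name

Result:
name  | COUNT(c.id)
------+------------
Alice | 0          
Bob   | 2          
Carol | 1          
Eve   | 1          
Grace | 1          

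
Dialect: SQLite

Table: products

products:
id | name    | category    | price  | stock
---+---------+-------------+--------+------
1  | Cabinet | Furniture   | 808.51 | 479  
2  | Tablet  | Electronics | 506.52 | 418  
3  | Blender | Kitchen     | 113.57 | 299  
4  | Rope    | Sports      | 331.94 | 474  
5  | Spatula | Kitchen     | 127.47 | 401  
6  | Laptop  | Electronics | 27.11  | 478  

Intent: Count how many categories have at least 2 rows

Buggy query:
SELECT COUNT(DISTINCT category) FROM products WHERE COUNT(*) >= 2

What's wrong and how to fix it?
Bug: COUNT(*) cannot appear in WHERE; the per-group count doesn't exist yet

Fix: Group first with HAVING COUNT(*) >= 2, then COUNT the resulting groups

Corrected query:
SELECT COUNT(*) FROM (SELECT category FROM products GROUP BY category HAVING COUNT(*) >= 2)

Result:
COUNT(*)
--------
2       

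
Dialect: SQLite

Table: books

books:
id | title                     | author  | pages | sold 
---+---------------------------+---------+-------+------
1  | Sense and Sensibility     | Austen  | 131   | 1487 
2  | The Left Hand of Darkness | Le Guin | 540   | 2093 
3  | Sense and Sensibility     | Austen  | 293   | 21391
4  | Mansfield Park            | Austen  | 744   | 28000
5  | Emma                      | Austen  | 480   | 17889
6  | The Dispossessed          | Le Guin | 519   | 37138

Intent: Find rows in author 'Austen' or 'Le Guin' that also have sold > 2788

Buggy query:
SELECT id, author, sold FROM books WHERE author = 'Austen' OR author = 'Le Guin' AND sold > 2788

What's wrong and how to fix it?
Bug: Without parentheses, AND is evaluated before OR, so the sold filter only applies to the 'Le Guin' branch

Fix: Group the OR with parentheses (or use IN), then AND the threshold

Corrected query:
SELECT id, author, sold FROM books WHERE (author = 'Austen' OR author = 'Le Guin') AND sold > 2788

Result:
id | author  | sold 
---+---------+------
3  | Austen  | 21391
4  | Austen  | 28000
5  | Austen  | 17889
6  | Le Guin | 37138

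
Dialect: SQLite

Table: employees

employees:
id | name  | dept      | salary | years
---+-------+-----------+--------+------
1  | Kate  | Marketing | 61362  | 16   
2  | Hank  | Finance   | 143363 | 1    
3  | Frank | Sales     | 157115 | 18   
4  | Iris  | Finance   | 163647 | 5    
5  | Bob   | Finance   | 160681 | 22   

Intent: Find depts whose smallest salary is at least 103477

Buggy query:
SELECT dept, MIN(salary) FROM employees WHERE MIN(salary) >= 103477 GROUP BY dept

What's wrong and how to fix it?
Bug: Aggregates like MIN are computed per group after WHERE runs

Fix: Replace WHERE with HAVING after the GROUP BY

Corrected query:
SELECT dept, MIN(salary) FROM employees GROUP BY dept HAVING MIN(salary) >= 103477

Result:
dept    | MIN(salary)
--------+------------
Finance | 143363     
Sales   | 157115     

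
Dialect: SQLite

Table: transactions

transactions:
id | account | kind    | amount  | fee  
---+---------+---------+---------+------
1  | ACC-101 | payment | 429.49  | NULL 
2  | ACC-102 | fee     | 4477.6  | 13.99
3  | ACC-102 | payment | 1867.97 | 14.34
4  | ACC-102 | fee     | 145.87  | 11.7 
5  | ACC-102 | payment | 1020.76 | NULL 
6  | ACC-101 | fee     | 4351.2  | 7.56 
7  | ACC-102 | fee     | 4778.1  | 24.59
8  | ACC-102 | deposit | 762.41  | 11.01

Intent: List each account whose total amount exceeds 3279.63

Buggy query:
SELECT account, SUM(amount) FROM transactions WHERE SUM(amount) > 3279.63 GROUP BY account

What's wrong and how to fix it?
Bug: Aggregate functions cannot appear in a WHERE clause

Fix: Use HAVING (which filters groups after aggregation) instead of WHERE

Corrected query:
SELECT account, SUM(amount) FROM transactions GROUP BY account HAVING SUM(amount) > 3279.63

Result:
account | SUM(amount)
--------+------------
ACC-101 | 4780.69    
ACC-102 | 13052.71   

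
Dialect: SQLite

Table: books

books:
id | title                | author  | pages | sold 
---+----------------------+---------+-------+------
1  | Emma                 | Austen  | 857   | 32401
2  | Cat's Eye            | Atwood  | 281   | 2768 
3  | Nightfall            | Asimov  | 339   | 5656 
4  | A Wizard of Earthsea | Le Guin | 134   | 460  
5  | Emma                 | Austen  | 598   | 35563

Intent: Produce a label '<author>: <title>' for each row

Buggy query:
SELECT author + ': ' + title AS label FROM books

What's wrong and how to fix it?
Bug: SQLite uses || for string concatenation; + coerces text to numbers (yielding 0)

Fix: Replace + with || to concatenate text

Corrected query:
SELECT author || ': ' || title AS label FROM books

Result:
label                        
-----------------------------
Austen: Emma                 
Atwood: Cat's Eye            
Asimov: Nightfall            
Le Guin: A Wizard of Earthsea
Austen: Emma                 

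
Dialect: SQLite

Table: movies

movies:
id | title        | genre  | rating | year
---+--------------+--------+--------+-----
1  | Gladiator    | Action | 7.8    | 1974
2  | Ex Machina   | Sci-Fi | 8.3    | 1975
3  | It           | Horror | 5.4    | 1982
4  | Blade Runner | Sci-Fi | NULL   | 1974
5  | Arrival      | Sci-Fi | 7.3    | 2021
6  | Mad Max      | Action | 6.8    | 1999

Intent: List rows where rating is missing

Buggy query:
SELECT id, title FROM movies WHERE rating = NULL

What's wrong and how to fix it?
Bug: Comparing to NULL with '=' never matches; NULL = NULL is unknown, not true

Fix: Replace '= NULL' with 'IS NULL'

Corrected query:
SELECT id, title FROM movies WHERE rating IS NULL

Result:
id | title       
---+-------------
4  | Blade Runner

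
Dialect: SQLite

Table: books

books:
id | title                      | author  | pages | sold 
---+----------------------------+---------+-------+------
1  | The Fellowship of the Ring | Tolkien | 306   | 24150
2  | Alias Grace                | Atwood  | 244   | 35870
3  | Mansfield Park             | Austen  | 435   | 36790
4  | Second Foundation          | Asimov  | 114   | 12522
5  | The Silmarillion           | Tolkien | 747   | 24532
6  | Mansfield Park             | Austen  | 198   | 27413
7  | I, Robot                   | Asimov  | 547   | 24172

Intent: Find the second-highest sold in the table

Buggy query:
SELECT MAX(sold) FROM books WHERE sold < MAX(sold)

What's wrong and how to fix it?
Bug: The inner MAX is an aggregate inside WHERE, which is not allowed

Fix: Compute the overall MAX in a subquery, then take MAX of rows below it

Corrected query:
SELECT MAX(sold) FROM books WHERE sold < (SELECT MAX(sold) FROM books)

Result:
MAX(sold)
---------
35870    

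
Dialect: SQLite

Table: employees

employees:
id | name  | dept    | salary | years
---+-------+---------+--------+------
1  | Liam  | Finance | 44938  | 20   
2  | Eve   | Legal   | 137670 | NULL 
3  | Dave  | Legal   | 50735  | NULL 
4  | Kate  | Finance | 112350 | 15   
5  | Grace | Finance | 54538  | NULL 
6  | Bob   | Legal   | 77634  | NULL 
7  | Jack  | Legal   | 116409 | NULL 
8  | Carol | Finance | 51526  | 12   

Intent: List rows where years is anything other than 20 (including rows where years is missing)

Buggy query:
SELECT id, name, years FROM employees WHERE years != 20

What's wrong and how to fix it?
Bug: 'years != 20' is unknown when years is NULL, so NULL rows are silently excluded

Fix: Handle NULL separately with IS NULL alongside the inequality

Corrected query:
SELECT id, name, years FROM employees WHERE years != 20 OR years IS NULL

Result:
id | name  | years
---+-------+------
2  | Eve   | NULL 
3  | Dave  | NULL 
4  | Kate  | 15   
5  | Grace | NULL 
6  | Bob   | NULL 
7  | Jack  | NULL 
8  | Carol | 12   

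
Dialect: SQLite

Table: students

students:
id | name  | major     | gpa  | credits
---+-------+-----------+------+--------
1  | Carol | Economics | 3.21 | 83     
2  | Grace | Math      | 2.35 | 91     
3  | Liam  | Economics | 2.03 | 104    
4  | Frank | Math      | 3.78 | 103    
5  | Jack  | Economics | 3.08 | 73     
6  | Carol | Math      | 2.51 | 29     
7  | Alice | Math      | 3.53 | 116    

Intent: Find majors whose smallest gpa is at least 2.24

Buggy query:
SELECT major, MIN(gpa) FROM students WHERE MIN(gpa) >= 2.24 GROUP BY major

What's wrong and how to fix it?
Bug: Aggregates like MIN are computed per group after WHERE runs

Fix: Replace WHERE with HAVING after the GROUP BY

Corrected query:
SELECT major, MIN(gpa) FROM students GROUP BY major HAVING MIN(gpa) >= 2.24

Result:
major | MIN(gpa)
------+---------
Math  | 2.35    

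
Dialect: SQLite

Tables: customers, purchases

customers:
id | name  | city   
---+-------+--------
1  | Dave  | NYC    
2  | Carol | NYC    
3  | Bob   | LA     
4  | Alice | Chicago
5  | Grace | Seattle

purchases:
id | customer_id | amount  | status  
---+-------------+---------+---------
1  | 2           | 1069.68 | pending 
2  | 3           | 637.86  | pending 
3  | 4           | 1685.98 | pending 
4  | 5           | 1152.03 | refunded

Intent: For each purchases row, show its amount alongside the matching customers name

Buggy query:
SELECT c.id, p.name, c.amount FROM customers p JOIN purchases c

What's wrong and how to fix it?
Bug: JOIN with no ON clause produces a cartesian product; every purchases row pairs with every customers row

Fix: Add ON c.customer_id = p.id to the JOIN

Corrected query:
SELECT c.id, p.name, c.amount FROM customers p JOIN purchases c ON c.customer_id = p.id

Result:
id | name  | amount 
---+-------+--------
1  | Carol | 1069.68
2  | Bob   | 637.86 
3  | Alice | 1685.98
4  | Grace | 1152.03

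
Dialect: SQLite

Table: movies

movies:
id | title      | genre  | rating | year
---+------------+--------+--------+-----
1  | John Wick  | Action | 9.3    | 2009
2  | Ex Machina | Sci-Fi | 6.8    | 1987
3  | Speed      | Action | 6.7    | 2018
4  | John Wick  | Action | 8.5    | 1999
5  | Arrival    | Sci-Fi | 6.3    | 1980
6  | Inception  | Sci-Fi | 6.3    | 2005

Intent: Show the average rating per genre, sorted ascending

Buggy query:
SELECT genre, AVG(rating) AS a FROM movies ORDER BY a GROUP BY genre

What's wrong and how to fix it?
Bug: GROUP BY must precede ORDER BY

Fix: Move ORDER BY to the end, after GROUP BY

Corrected query:
SELECT genre, AVG(rating) AS a FROM movies GROUP BY genre ORDER BY a

Result:
genre  | a       
-------+---------
Sci-Fi | 6.466667
Action | 8.166667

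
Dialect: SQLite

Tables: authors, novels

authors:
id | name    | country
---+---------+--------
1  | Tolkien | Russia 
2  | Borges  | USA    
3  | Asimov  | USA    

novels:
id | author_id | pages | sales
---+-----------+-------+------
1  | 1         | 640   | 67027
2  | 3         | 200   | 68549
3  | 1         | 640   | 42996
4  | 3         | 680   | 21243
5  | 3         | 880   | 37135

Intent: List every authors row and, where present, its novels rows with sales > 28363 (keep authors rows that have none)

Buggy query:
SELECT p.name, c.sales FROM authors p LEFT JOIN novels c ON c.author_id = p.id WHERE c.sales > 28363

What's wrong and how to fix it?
Bug: Filtering c.sales in WHERE discards the NULL rows produced by LEFT JOIN, turning it into an inner join

Fix: Put 'c.sales > 28363' in the JOIN's ON clause instead of WHERE

Corrected query:
SELECT p.name, c.sales FROM authors p LEFT JOIN novels c ON c.author_id = p.id AND c.sales > 28363

Result:
name    | sales
--------+------
Tolkien | 42996
Tolkien | 67027
Borges  | NULL 
Asimov  | 37135
Asimov  | 68549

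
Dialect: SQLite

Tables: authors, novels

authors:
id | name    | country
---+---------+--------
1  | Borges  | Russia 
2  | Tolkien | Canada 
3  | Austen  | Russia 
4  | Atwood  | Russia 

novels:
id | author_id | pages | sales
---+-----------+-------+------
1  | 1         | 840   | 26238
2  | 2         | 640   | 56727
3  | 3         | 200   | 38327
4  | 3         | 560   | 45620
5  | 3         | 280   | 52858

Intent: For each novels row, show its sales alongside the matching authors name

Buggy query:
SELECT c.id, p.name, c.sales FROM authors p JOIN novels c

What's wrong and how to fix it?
Bug: Missing join condition: each novels row is matched to all authors rows instead of just its own

Fix: Add ON c.author_id = p.id to the JOIN

Corrected query:
SELECT c.id, p.name, c.sales FROM authors p JOIN novels c ON c.author_id = p.id

Result:
id | name    | sales
---+---------+------
1  | Borges  | 26238
2  | Tolkien | 56727
3  | Austen  | 38327
4  | Austen  | 45620
5  | Austen  | 52858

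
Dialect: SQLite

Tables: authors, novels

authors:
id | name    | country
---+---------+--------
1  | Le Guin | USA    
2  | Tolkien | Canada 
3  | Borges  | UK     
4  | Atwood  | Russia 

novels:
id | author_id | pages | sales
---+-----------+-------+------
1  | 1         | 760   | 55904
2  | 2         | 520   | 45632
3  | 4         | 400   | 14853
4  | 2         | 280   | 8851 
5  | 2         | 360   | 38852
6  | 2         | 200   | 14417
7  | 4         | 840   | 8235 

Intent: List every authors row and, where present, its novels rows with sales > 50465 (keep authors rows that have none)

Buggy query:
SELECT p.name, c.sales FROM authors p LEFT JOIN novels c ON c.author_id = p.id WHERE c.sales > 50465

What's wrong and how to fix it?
Bug: A WHERE condition on the right-hand table after LEFT JOIN drops unmatched parents

Fix: Move the right-table condition into the ON clause so unmatched parents are kept

Corrected query:
SELECT p.name, c.sales FROM authors p LEFT JOIN novels c ON c.author_id = p.id AND c.sales > 50465

Result:
name    | sales
--------+------
Le Guin | 55904
Tolkien | NULL 
Borges  | NULL 
Atwood  | NULL 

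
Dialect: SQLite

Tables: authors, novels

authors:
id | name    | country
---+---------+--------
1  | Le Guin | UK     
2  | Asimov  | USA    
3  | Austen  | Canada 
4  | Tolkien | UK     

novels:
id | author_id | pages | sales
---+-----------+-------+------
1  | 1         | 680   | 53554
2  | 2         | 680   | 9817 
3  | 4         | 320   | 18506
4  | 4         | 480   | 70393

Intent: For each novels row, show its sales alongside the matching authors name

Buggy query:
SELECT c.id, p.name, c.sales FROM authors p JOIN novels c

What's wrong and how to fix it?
Bug: JOIN with no ON clause produces a cartesian product; every novels row pairs with every authors row

Fix: Add ON c.author_id = p.id to the JOIN

Corrected query:
SELECT c.id, p.name, c.sales FROM authors p JOIN novels c ON c.author_id = p.id

Result:
id | name    | sales
---+---------+------
1  | Le Guin | 53554
2  | Asimov  | 9817 
3  | Tolkien | 18506
4  | Tolkien | 70393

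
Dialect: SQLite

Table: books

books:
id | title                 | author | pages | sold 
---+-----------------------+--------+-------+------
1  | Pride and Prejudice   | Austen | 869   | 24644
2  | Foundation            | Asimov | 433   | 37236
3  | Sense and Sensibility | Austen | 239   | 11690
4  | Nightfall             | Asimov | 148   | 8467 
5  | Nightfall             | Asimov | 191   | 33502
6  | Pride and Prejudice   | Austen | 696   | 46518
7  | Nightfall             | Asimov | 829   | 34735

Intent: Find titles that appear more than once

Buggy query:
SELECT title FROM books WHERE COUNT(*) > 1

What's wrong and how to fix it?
Bug: COUNT(*) is an aggregate and cannot be used in WHERE

Fix: Group first, then use HAVING for the count condition

Corrected query:
SELECT title FROM books GROUP BY title HAVING COUNT(*) > 1

Result:
title              
-------------------
Nightfall          
Pride and Prejudice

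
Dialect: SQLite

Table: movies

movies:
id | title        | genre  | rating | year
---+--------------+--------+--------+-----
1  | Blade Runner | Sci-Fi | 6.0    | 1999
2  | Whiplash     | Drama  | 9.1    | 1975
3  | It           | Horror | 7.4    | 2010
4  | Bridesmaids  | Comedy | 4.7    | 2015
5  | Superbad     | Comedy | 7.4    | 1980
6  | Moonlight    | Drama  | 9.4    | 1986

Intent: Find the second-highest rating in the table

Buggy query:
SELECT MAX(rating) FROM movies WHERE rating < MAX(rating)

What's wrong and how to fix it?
Bug: MAX(rating) on the right of the comparison is an aggregate-in-WHERE error

Fix: Put the inner MAX in a scalar subquery

Corrected query:
SELECT MAX(rating) FROM movies WHERE rating < (SELECT MAX(rating) FROM movies)

Result:
MAX(rating)
-----------
9.1        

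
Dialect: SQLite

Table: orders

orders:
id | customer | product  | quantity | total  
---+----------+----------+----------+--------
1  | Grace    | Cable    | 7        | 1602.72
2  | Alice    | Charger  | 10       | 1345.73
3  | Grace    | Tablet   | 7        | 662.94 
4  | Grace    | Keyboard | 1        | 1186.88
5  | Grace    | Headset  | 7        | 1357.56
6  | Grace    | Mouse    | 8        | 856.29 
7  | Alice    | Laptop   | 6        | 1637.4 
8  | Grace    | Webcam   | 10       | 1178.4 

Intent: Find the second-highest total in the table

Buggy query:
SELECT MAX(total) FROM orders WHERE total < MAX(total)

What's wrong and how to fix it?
Bug: MAX(total) on the right of the comparison is an aggregate-in-WHERE error

Fix: Put the inner MAX in a scalar subquery

Corrected query:
SELECT MAX(total) FROM orders WHERE total < (SELECT MAX(total) FROM orders)

Result:
MAX(total)
----------
1602.72   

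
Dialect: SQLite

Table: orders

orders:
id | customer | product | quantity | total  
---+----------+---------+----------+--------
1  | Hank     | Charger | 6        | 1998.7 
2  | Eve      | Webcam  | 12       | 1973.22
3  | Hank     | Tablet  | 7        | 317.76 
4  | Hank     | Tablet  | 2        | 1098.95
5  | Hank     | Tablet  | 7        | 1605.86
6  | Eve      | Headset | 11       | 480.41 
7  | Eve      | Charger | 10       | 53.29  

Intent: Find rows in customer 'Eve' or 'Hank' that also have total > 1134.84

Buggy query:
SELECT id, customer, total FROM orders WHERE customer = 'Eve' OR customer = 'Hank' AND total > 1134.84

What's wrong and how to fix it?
Bug: AND binds tighter than OR, so this parses as customer = 'Eve' OR (customer = 'Hank' AND total > 1134.84)

Fix: Group the OR with parentheses (or use IN), then AND the threshold

Corrected query:
SELECT id, customer, total FROM orders WHERE (customer = 'Eve' OR customer = 'Hank') AND total > 1134.84

Result:
id | customer | total  
---+----------+--------
1  | Hank     | 1998.7 
2  | Eve      | 1973.22
5  | Hank     | 1605.86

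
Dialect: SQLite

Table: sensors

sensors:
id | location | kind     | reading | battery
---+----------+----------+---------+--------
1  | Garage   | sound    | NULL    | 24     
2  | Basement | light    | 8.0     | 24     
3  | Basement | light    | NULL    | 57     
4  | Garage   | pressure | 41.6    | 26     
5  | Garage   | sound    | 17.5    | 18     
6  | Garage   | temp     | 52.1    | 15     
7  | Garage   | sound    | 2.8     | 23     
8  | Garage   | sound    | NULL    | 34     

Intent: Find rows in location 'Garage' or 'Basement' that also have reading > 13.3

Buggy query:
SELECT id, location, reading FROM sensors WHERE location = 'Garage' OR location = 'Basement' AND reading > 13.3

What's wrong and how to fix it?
Bug: AND binds tighter than OR, so this parses as location = 'Garage' OR (location = 'Basement' AND reading > 13.3)

Fix: Add parentheses around the OR so the AND applies to both alternatives

Corrected query:
SELECT id, location, reading FROM sensors WHERE (location = 'Garage' OR location = 'Basement') AND reading > 13.3

Result:
id | location | reading
---+----------+--------
4  | Garage   | 41.6   
5  | Garage   | 17.5   
6  | Garage   | 52.1   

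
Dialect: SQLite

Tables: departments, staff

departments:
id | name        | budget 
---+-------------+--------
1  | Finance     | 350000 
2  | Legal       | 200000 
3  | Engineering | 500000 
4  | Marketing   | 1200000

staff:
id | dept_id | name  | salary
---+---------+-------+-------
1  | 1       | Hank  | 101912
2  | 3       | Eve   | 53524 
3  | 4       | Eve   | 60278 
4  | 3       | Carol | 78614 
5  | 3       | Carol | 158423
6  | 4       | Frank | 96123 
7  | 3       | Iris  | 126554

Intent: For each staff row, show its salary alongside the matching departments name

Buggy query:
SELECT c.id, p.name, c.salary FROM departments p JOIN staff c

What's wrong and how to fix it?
Bug: Missing join condition: each staff row is matched to all departments rows instead of just its own

Fix: Specify the join condition linking the foreign key to the parent id

Corrected query:
SELECT c.id, p.name, c.salary FROM departments p JOIN staff c ON c.dept_id = p.id

Result:
id | name        | salary
---+-------------+-------
1  | Finance     | 101912
2  | Engineering | 53524 
3  | Marketing   | 60278 
4  | Engineering | 78614 
5  | Engineering | 158423
6  | Marketing   | 96123 
7  | Engineering | 126554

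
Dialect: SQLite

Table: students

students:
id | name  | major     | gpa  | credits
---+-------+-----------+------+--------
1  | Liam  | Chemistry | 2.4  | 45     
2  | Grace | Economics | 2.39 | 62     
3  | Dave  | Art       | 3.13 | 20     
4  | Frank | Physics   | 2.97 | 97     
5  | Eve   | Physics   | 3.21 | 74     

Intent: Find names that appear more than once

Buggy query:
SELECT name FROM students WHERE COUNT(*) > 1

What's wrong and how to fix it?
Bug: WHERE can't reference COUNT(*); aggregates are computed after WHERE

Fix: GROUP BY name, then filter groups with HAVING COUNT(*) > 1

Corrected query:
SELECT name FROM students GROUP BY name HAVING COUNT(*) > 1

Result:
(no rows)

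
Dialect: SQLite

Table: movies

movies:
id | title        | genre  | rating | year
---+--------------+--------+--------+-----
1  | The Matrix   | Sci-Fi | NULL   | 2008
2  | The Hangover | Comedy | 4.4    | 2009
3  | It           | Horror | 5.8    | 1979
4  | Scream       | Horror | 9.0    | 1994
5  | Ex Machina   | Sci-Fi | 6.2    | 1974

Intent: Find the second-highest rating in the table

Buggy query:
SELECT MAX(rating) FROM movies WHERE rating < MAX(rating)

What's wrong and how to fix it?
Bug: MAX(rating) on the right of the comparison is an aggregate-in-WHERE error

Fix: Put the inner MAX in a scalar subquery

Corrected query:
SELECT MAX(rating) FROM movies WHERE rating < (SELECT MAX(rating) FROM movies)

Result:
MAX(rating)
-----------
6.2        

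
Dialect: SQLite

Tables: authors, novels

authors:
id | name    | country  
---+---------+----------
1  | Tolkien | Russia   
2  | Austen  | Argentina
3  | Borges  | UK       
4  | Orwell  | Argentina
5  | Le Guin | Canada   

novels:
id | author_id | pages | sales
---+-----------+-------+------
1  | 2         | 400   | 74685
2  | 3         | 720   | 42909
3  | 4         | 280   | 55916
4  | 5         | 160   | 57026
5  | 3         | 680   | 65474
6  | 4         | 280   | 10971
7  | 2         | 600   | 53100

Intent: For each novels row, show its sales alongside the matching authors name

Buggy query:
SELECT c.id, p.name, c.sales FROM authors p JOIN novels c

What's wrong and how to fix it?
Bug: JOIN with no ON clause produces a cartesian product; every novels row pairs with every authors row

Fix: Specify the join condition linking the foreign key to the parent id

Corrected query:
SELECT c.id, p.name, c.sales FROM authors p JOIN novels c ON c.author_id = p.id

Result:
id | name    | sales
---+---------+------
1  | Austen  | 74685
2  | Borges  | 42909
3  | Orwell  | 55916
4  | Le Guin | 57026
5  | Borges  | 65474
6  | Orwell  | 10971
7  | Austen  | 53100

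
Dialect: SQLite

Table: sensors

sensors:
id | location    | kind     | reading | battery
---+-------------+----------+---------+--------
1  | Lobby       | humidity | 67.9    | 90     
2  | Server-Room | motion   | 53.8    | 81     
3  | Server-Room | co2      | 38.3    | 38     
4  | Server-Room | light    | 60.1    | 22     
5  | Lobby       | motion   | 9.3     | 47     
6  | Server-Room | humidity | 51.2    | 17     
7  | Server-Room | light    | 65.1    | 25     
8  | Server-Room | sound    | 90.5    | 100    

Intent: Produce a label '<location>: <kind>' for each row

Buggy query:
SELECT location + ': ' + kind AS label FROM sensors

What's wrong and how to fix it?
Bug: SQLite uses || for string concatenation; + coerces text to numbers (yielding 0)

Fix: Replace + with || to concatenate text

Corrected query:
SELECT location || ': ' || kind AS label FROM sensors

Result:
label                
---------------------
Lobby: humidity      
Server-Room: motion  
Server-Room: co2     
Server-Room: light   
Lobby: motion        
Server-Room: humidity
Server-Room: light   
Server-Room: sound   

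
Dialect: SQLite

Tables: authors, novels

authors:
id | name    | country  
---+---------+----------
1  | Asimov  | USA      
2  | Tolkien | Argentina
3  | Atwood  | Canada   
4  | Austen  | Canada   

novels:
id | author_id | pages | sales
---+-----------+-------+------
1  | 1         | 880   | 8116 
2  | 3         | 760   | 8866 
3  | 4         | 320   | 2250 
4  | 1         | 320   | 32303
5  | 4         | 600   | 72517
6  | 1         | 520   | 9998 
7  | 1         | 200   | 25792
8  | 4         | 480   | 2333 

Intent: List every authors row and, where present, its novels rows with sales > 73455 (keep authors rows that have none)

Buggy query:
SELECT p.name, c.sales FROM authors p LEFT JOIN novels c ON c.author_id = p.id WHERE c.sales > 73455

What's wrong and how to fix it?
Bug: A WHERE condition on the right-hand table after LEFT JOIN drops unmatched parents

Fix: Move the right-table condition into the ON clause so unmatched parents are kept

Corrected query:
SELECT p.name, c.sales FROM authors p LEFT JOIN novels c ON c.author_id = p.id AND c.sales > 73455

Result:
name    | sales
--------+------
Asimov  | NULL 
Tolkien | NULL 
Atwood  | NULL 
Austen  | NULL 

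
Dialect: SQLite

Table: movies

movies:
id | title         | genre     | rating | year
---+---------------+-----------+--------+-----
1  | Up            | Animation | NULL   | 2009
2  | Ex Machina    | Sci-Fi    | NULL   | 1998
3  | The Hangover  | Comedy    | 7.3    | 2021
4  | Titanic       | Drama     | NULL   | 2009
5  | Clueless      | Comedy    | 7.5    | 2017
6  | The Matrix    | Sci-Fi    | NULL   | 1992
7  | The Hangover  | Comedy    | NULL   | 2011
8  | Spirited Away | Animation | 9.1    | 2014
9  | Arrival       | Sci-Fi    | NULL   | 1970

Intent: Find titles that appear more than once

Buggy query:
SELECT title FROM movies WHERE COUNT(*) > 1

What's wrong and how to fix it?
Bug: COUNT(*) is an aggregate and cannot be used in WHERE

Fix: GROUP BY title, then filter groups with HAVING COUNT(*) > 1

Corrected query:
SELECT title FROM movies GROUP BY title HAVING COUNT(*) > 1

Result:
title       
------------
The Hangover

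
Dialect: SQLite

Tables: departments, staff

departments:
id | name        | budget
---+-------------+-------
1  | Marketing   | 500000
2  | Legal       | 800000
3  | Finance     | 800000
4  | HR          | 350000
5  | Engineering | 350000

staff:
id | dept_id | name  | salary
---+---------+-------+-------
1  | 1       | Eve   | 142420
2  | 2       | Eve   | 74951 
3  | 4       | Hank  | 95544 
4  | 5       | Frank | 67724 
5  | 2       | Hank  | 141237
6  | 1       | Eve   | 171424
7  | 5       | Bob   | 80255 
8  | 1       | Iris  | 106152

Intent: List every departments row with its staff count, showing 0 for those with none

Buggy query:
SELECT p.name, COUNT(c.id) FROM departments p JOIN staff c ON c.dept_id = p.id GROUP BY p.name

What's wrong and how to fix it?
Bug: INNER JOIN drops departments rows that have no matching staff rows

Fix: Switch to LEFT JOIN to retain unmatched parent rows

Corrected query:
SELECT p.name, COUNT(c.id) FROM departments p LEFT JOIN staff c ON c.dept_id = p.id GROUP BY p.name

Result:
name        | COUNT(c.id)
------------+------------
Engineering | 2          
Finance     | 0          
HR          | 1          
Legal       | 2          
Marketing   | 3          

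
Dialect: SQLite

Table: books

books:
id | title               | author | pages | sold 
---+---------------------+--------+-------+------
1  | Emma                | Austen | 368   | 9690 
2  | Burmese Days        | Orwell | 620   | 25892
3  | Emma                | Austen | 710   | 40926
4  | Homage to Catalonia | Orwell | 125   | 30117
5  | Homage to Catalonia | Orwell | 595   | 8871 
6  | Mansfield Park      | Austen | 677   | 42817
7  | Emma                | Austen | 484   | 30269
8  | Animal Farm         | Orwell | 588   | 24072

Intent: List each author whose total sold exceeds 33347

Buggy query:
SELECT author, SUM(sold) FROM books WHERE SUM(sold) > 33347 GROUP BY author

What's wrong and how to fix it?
Bug: Aggregate functions cannot appear in a WHERE clause

Fix: Use HAVING (which filters groups after aggregation) instead of WHERE

Corrected query:
SELECT author, SUM(sold) FROM books GROUP BY author HAVING SUM(sold) > 33347

Result:
author | SUM(sold)
-------+----------
Austen | 123702   
Orwell | 88952    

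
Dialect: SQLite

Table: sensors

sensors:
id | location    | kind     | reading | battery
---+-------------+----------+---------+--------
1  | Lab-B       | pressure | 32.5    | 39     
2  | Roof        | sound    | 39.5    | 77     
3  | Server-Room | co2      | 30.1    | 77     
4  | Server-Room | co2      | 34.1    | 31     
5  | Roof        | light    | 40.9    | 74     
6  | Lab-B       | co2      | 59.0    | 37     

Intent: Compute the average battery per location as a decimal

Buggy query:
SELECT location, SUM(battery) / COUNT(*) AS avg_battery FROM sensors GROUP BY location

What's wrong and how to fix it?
Bug: Both operands are integers, so '/' performs integer division and truncates

Fix: Cast one side to REAL so the division keeps the fractional part

Corrected query:
SELECT location, SUM(battery) * 1.0 / COUNT(*) AS avg_battery FROM sensors GROUP BY location

Result:
location    | avg_battery
------------+------------
Lab-B       | 38         
Roof        | 75.5       
Server-Room | 54         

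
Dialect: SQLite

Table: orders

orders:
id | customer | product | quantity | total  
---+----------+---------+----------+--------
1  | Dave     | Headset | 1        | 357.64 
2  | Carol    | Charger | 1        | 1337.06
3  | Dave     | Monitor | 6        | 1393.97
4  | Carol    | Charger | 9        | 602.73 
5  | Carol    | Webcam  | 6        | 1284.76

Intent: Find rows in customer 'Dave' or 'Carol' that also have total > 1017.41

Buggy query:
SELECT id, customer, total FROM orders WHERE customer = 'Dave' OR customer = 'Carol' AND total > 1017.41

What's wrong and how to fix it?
Bug: Without parentheses, AND is evaluated before OR, so the total filter only applies to the 'Carol' branch

Fix: Add parentheses around the OR so the AND applies to both alternatives

Corrected query:
SELECT id, customer, total FROM orders WHERE (customer = 'Dave' OR customer = 'Carol') AND total > 1017.41

Result:
id | customer | total  
---+----------+--------
2  | Carol    | 1337.06
3  | Dave     | 1393.97
5  | Carol    | 1284.76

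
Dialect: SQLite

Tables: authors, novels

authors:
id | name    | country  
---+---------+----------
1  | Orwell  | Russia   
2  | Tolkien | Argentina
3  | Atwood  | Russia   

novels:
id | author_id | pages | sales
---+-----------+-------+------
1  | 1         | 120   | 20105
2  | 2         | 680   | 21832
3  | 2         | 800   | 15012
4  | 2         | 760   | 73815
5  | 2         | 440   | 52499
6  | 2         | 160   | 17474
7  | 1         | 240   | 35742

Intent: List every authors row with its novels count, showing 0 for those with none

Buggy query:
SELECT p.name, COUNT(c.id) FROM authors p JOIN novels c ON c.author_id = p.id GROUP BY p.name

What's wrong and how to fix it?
Bug: An inner join excludes parents with zero children

Fix: Use LEFT JOIN so parents without children still appear (COUNT(c.id) gives 0)

Corrected query:
SELECT p.name, COUNT(c.id) FROM authors p LEFT JOIN novels c ON c.author_id = p.id GROUP BY p.name

Result:
name    | COUNT(c.id)
--------+------------
Atwood  | 0          
Orwell  | 2          
Tolkien | 5          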